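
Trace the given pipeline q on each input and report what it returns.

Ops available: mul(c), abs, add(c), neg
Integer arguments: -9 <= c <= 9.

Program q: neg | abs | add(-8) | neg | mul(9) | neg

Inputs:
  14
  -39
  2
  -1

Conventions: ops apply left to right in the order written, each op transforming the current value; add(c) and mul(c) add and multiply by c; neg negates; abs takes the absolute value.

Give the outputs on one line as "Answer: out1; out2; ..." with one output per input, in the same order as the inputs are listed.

Execution, op by op:
  14 -> -14 -> 14 -> 6 -> -6 -> -54 -> 54
  -39 -> 39 -> 39 -> 31 -> -31 -> -279 -> 279
  2 -> -2 -> 2 -> -6 -> 6 -> 54 -> -54
  -1 -> 1 -> 1 -> -7 -> 7 -> 63 -> -63

54; 279; -54; -63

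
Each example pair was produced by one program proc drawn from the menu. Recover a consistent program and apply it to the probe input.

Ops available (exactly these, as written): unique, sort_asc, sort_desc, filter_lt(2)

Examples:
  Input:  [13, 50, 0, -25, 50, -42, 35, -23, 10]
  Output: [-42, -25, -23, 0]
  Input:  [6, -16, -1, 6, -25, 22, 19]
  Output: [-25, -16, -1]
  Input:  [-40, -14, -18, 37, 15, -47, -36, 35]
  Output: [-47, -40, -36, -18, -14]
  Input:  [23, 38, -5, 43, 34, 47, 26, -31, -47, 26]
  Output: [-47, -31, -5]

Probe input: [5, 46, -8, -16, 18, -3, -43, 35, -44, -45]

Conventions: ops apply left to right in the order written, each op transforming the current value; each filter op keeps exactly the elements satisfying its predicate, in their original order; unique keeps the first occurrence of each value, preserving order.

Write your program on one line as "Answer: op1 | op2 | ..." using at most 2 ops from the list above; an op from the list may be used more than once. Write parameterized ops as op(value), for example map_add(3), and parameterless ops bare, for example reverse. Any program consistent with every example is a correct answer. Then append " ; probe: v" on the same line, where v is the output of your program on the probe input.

filter_lt(2) | sort_asc ; probe: [-45, -44, -43, -16, -8, -3]

Check, running the answer program on each example:
  [13, 50, 0, -25, 50, -42, 35, -23, 10] -> [0, -25, -42, -23] -> [-42, -25, -23, 0]
  [6, -16, -1, 6, -25, 22, 19] -> [-16, -1, -25] -> [-25, -16, -1]
  [-40, -14, -18, 37, 15, -47, -36, 35] -> [-40, -14, -18, -47, -36] -> [-47, -40, -36, -18, -14]
  [23, 38, -5, 43, 34, 47, 26, -31, -47, 26] -> [-5, -31, -47] -> [-47, -31, -5]
  probe: [5, 46, -8, -16, 18, -3, -43, 35, -44, -45] -> [-8, -16, -3, -43, -44, -45] -> [-45, -44, -43, -16, -8, -3]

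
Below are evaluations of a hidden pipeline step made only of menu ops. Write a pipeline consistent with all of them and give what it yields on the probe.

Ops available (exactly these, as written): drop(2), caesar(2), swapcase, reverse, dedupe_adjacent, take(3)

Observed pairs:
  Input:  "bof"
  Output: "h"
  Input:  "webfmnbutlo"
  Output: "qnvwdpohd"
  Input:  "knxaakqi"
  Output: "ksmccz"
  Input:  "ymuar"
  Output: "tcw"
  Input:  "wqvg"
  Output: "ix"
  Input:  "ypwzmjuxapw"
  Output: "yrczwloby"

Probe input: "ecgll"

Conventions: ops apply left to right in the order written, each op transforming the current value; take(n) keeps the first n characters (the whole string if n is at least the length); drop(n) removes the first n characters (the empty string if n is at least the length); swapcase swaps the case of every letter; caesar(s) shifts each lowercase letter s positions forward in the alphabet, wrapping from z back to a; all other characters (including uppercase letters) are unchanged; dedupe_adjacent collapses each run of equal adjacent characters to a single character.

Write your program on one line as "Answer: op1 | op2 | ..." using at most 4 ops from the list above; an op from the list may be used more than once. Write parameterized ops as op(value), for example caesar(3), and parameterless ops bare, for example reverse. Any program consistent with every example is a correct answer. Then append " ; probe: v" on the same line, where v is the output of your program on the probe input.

drop(2) | reverse | caesar(2) ; probe: "nni"

Check, running the answer program on each example:
  "bof" -> "f" -> "f" -> "h"
  "webfmnbutlo" -> "bfmnbutlo" -> "oltubnmfb" -> "qnvwdpohd"
  "knxaakqi" -> "xaakqi" -> "iqkaax" -> "ksmccz"
  "ymuar" -> "uar" -> "rau" -> "tcw"
  "wqvg" -> "vg" -> "gv" -> "ix"
  "ypwzmjuxapw" -> "wzmjuxapw" -> "wpaxujmzw" -> "yrczwloby"
  probe: "ecgll" -> "gll" -> "llg" -> "nni"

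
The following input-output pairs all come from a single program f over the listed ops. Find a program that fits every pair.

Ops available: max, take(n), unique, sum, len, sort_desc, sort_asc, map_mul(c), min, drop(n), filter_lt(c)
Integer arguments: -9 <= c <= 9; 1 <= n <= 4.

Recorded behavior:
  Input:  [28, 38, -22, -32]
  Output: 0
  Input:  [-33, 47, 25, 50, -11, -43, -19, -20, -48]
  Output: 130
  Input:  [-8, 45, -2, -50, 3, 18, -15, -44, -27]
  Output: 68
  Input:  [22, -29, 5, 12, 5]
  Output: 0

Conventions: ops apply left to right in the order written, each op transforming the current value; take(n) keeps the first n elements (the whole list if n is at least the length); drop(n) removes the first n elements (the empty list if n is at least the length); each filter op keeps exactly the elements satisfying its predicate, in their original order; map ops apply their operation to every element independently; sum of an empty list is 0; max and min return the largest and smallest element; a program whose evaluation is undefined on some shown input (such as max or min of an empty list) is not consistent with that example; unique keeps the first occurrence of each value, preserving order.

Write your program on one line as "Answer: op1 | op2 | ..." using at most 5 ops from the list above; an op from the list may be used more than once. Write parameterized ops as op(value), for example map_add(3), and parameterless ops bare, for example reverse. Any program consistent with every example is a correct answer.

drop(2) | unique | drop(3) | map_mul(-1) | sum

Check, running the answer program on each example:
  [28, 38, -22, -32] -> [-22, -32] -> [-22, -32] -> [] -> [] -> 0
  [-33, 47, 25, 50, -11, -43, -19, -20, -48] -> [25, 50, -11, -43, -19, -20, -48] -> [25, 50, -11, -43, -19, -20, -48] -> [-43, -19, -20, -48] -> [43, 19, 20, 48] -> 130
  [-8, 45, -2, -50, 3, 18, -15, -44, -27] -> [-2, -50, 3, 18, -15, -44, -27] -> [-2, -50, 3, 18, -15, -44, -27] -> [18, -15, -44, -27] -> [-18, 15, 44, 27] -> 68
  [22, -29, 5, 12, 5] -> [5, 12, 5] -> [5, 12] -> [] -> [] -> 0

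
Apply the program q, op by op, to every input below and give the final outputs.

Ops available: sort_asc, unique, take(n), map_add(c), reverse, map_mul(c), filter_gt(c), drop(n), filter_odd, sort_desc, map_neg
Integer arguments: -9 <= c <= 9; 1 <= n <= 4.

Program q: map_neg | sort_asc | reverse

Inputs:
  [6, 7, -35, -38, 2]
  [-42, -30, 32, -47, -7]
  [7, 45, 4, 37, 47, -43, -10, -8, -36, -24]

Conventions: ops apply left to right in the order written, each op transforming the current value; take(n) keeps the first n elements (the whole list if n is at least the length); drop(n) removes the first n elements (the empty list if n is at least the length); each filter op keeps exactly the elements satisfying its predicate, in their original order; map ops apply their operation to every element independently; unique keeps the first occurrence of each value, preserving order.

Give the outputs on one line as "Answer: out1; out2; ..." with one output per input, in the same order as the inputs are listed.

Execution, op by op:
  [6, 7, -35, -38, 2] -> [-6, -7, 35, 38, -2] -> [-7, -6, -2, 35, 38] -> [38, 35, -2, -6, -7]
  [-42, -30, 32, -47, -7] -> [42, 30, -32, 47, 7] -> [-32, 7, 30, 42, 47] -> [47, 42, 30, 7, -32]
  [7, 45, 4, 37, 47, -43, -10, -8, -36, -24] -> [-7, -45, -4, -37, -47, 43, 10, 8, 36, 24] -> [-47, -45, -37, -7, -4, 8, 10, 24, 36, 43] -> [43, 36, 24, 10, 8, -4, -7, -37, -45, -47]

[38, 35, -2, -6, -7]; [47, 42, 30, 7, -32]; [43, 36, 24, 10, 8, -4, -7, -37, -45, -47]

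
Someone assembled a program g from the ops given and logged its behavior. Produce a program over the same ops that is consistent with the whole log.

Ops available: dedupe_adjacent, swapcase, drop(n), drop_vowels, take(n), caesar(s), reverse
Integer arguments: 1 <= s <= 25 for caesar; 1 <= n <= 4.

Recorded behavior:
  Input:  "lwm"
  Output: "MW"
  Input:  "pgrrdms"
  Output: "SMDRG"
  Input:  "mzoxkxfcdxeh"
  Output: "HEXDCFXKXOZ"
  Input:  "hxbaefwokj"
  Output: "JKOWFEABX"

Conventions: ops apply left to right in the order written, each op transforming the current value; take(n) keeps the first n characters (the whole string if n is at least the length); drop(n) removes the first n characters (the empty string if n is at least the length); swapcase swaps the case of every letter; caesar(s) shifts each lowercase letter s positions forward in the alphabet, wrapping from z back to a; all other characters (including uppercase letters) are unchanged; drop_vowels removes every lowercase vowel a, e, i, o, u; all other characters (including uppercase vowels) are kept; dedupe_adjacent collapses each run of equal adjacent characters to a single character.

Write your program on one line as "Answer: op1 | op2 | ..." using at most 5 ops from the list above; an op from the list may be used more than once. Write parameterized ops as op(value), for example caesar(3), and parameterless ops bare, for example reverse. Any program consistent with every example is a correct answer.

dedupe_adjacent | swapcase | drop(1) | reverse

Check, running the answer program on each example:
  "lwm" -> "lwm" -> "LWM" -> "WM" -> "MW"
  "pgrrdms" -> "pgrdms" -> "PGRDMS" -> "GRDMS" -> "SMDRG"
  "mzoxkxfcdxeh" -> "mzoxkxfcdxeh" -> "MZOXKXFCDXEH" -> "ZOXKXFCDXEH" -> "HEXDCFXKXOZ"
  "hxbaefwokj" -> "hxbaefwokj" -> "HXBAEFWOKJ" -> "XBAEFWOKJ" -> "JKOWFEABX"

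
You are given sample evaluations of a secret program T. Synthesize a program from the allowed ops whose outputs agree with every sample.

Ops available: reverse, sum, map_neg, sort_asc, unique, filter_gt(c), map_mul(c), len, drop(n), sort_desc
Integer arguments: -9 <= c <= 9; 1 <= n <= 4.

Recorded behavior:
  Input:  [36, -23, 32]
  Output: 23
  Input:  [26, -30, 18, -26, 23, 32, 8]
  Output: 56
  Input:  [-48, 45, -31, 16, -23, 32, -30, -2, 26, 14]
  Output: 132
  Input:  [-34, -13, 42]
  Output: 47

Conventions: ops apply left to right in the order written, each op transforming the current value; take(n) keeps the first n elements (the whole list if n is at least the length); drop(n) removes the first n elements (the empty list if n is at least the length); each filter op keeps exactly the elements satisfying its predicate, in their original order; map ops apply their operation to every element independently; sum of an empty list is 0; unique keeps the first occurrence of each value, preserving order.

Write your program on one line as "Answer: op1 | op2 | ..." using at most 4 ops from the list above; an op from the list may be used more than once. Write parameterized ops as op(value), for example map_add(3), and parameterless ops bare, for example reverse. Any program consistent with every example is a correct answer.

reverse | map_neg | filter_gt(9) | sum

Check, running the answer program on each example:
  [36, -23, 32] -> [32, -23, 36] -> [-32, 23, -36] -> [23] -> 23
  [26, -30, 18, -26, 23, 32, 8] -> [8, 32, 23, -26, 18, -30, 26] -> [-8, -32, -23, 26, -18, 30, -26] -> [26, 30] -> 56
  [-48, 45, -31, 16, -23, 32, -30, -2, 26, 14] -> [14, 26, -2, -30, 32, -23, 16, -31, 45, -48] -> [-14, -26, 2, 30, -32, 23, -16, 31, -45, 48] -> [30, 23, 31, 48] -> 132
  [-34, -13, 42] -> [42, -13, -34] -> [-42, 13, 34] -> [13, 34] -> 47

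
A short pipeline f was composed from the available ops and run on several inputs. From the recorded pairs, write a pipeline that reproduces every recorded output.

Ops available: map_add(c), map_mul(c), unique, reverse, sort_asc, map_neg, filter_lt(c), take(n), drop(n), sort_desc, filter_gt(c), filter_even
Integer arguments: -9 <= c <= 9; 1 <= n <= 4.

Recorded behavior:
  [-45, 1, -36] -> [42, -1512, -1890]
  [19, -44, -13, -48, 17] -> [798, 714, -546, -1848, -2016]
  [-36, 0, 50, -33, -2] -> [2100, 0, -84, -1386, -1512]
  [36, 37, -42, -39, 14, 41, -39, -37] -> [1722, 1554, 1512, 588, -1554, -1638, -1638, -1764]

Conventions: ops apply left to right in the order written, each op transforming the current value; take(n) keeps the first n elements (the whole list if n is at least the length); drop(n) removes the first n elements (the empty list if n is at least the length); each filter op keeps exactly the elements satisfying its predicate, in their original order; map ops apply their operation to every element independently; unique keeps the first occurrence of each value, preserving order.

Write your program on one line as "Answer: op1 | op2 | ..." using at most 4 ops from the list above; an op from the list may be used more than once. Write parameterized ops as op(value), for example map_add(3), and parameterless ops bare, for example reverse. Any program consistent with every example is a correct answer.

sort_desc | map_mul(7) | map_mul(-6) | map_neg

Check, running the answer program on each example:
  [-45, 1, -36] -> [1, -36, -45] -> [7, -252, -315] -> [-42, 1512, 1890] -> [42, -1512, -1890]
  [19, -44, -13, -48, 17] -> [19, 17, -13, -44, -48] -> [133, 119, -91, -308, -336] -> [-798, -714, 546, 1848, 2016] -> [798, 714, -546, -1848, -2016]
  [-36, 0, 50, -33, -2] -> [50, 0, -2, -33, -36] -> [350, 0, -14, -231, -252] -> [-2100, 0, 84, 1386, 1512] -> [2100, 0, -84, -1386, -1512]
  [36, 37, -42, -39, 14, 41, -39, -37] -> [41, 37, 36, 14, -37, -39, -39, -42] -> [287, 259, 252, 98, -259, -273, -273, -294] -> [-1722, -1554, -1512, -588, 1554, 1638, 1638, 1764] -> [1722, 1554, 1512, 588, -1554, -1638, -1638, -1764]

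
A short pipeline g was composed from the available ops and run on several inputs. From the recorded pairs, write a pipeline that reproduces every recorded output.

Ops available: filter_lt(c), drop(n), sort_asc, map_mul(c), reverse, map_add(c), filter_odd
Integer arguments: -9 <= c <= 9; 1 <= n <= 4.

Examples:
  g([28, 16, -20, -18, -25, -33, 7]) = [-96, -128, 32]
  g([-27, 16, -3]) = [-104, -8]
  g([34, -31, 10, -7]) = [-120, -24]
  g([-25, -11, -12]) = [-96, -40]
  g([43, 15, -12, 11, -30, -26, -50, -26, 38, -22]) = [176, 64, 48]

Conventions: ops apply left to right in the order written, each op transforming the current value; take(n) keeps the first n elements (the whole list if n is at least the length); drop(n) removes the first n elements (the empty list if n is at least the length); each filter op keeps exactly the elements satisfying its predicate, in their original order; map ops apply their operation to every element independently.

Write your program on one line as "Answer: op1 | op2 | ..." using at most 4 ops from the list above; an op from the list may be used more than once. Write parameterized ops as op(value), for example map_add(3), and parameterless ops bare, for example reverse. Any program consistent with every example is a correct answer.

filter_odd | map_add(1) | map_mul(4)

Check, running the answer program on each example:
  [28, 16, -20, -18, -25, -33, 7] -> [-25, -33, 7] -> [-24, -32, 8] -> [-96, -128, 32]
  [-27, 16, -3] -> [-27, -3] -> [-26, -2] -> [-104, -8]
  [34, -31, 10, -7] -> [-31, -7] -> [-30, -6] -> [-120, -24]
  [-25, -11, -12] -> [-25, -11] -> [-24, -10] -> [-96, -40]
  [43, 15, -12, 11, -30, -26, -50, -26, 38, -22] -> [43, 15, 11] -> [44, 16, 12] -> [176, 64, 48]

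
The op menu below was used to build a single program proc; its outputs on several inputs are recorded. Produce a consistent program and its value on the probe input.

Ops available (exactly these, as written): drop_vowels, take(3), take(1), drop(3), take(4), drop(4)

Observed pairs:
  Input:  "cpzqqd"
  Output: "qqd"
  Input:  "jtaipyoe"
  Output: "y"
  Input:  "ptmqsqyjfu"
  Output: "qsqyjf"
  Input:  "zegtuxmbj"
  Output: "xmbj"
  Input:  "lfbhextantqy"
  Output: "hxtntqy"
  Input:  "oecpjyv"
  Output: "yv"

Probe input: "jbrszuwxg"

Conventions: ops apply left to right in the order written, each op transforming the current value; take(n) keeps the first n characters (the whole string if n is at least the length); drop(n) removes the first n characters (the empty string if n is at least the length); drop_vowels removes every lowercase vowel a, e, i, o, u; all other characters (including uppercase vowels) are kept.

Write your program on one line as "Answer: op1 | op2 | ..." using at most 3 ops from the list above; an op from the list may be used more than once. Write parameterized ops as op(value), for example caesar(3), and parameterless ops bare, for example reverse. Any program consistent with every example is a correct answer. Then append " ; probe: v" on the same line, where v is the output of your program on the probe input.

drop_vowels | drop(3) ; probe: "szwxg"

Check, running the answer program on each example:
  "cpzqqd" -> "cpzqqd" -> "qqd"
  "jtaipyoe" -> "jtpy" -> "y"
  "ptmqsqyjfu" -> "ptmqsqyjf" -> "qsqyjf"
  "zegtuxmbj" -> "zgtxmbj" -> "xmbj"
  "lfbhextantqy" -> "lfbhxtntqy" -> "hxtntqy"
  "oecpjyv" -> "cpjyv" -> "yv"
  probe: "jbrszuwxg" -> "jbrszwxg" -> "szwxg"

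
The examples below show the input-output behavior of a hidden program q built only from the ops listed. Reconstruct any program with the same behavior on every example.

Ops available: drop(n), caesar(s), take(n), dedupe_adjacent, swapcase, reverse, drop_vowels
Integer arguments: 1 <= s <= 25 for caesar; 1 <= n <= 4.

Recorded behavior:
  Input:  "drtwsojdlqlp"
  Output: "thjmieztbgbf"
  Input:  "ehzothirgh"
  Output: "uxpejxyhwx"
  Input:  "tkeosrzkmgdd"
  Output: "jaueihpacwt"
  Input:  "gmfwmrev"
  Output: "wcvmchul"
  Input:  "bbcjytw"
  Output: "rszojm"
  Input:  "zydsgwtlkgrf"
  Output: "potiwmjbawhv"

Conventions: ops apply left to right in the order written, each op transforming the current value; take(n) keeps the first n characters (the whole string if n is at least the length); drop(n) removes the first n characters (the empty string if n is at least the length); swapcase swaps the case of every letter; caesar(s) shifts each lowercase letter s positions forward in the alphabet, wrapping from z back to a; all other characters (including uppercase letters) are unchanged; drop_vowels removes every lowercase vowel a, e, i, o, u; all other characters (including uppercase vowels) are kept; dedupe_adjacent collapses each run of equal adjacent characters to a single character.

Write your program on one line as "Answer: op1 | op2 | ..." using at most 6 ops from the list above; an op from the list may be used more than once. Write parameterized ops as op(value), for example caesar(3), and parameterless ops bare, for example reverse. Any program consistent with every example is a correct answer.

caesar(19) | caesar(23) | reverse | dedupe_adjacent | reverse

Check, running the answer program on each example:
  "drtwsojdlqlp" -> "wkmplhcwejei" -> "thjmieztbgbf" -> "fbgbtzeimjht" -> "fbgbtzeimjht" -> "thjmieztbgbf"
  "ehzothirgh" -> "xashmabkza" -> "uxpejxyhwx" -> "xwhyxjepxu" -> "xwhyxjepxu" -> "uxpejxyhwx"
  "tkeosrzkmgdd" -> "mdxhlksdfzww" -> "jaueihpacwtt" -> "ttwcaphieuaj" -> "twcaphieuaj" -> "jaueihpacwt"
  "gmfwmrev" -> "zfypfkxo" -> "wcvmchul" -> "luhcmvcw" -> "luhcmvcw" -> "wcvmchul"
  "bbcjytw" -> "uuvcrmp" -> "rrszojm" -> "mjozsrr" -> "mjozsr" -> "rszojm"
  "zydsgwtlkgrf" -> "srwlzpmedzky" -> "potiwmjbawhv" -> "vhwabjmwitop" -> "vhwabjmwitop" -> "potiwmjbawhv"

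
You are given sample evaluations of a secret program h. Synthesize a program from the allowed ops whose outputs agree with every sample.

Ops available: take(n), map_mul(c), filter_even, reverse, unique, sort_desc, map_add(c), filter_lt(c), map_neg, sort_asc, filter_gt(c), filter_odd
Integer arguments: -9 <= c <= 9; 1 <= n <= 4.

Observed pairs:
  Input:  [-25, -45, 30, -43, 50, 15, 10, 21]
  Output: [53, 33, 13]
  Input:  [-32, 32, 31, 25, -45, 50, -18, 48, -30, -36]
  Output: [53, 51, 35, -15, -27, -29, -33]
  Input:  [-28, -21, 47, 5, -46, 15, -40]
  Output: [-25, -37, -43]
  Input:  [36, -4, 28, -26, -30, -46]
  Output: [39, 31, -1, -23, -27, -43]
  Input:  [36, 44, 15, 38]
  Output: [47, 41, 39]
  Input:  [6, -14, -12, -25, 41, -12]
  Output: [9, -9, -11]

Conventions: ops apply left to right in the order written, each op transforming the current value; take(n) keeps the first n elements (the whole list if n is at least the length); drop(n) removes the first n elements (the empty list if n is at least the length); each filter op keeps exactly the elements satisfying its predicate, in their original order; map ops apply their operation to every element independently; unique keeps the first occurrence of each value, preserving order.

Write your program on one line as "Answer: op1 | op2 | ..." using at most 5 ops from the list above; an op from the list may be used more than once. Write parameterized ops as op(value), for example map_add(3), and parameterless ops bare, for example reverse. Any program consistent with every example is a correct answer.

map_add(2) | filter_even | unique | sort_desc | map_add(1)

Check, running the answer program on each example:
  [-25, -45, 30, -43, 50, 15, 10, 21] -> [-23, -43, 32, -41, 52, 17, 12, 23] -> [32, 52, 12] -> [32, 52, 12] -> [52, 32, 12] -> [53, 33, 13]
  [-32, 32, 31, 25, -45, 50, -18, 48, -30, -36] -> [-30, 34, 33, 27, -43, 52, -16, 50, -28, -34] -> [-30, 34, 52, -16, 50, -28, -34] -> [-30, 34, 52, -16, 50, -28, -34] -> [52, 50, 34, -16, -28, -30, -34] -> [53, 51, 35, -15, -27, -29, -33]
  [-28, -21, 47, 5, -46, 15, -40] -> [-26, -19, 49, 7, -44, 17, -38] -> [-26, -44, -38] -> [-26, -44, -38] -> [-26, -38, -44] -> [-25, -37, -43]
  [36, -4, 28, -26, -30, -46] -> [38, -2, 30, -24, -28, -44] -> [38, -2, 30, -24, -28, -44] -> [38, -2, 30, -24, -28, -44] -> [38, 30, -2, -24, -28, -44] -> [39, 31, -1, -23, -27, -43]
  [36, 44, 15, 38] -> [38, 46, 17, 40] -> [38, 46, 40] -> [38, 46, 40] -> [46, 40, 38] -> [47, 41, 39]
  [6, -14, -12, -25, 41, -12] -> [8, -12, -10, -23, 43, -10] -> [8, -12, -10, -10] -> [8, -12, -10] -> [8, -10, -12] -> [9, -9, -11]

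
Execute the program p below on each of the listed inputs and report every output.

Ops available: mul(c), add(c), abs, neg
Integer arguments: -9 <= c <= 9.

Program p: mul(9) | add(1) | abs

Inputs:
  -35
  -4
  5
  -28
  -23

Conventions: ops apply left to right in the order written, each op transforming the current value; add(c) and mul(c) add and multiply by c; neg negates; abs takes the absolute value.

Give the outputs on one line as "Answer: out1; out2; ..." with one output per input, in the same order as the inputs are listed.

314; 35; 46; 251; 206

Execution, op by op:
  -35 -> -315 -> -314 -> 314
  -4 -> -36 -> -35 -> 35
  5 -> 45 -> 46 -> 46
  -28 -> -252 -> -251 -> 251
  -23 -> -207 -> -206 -> 206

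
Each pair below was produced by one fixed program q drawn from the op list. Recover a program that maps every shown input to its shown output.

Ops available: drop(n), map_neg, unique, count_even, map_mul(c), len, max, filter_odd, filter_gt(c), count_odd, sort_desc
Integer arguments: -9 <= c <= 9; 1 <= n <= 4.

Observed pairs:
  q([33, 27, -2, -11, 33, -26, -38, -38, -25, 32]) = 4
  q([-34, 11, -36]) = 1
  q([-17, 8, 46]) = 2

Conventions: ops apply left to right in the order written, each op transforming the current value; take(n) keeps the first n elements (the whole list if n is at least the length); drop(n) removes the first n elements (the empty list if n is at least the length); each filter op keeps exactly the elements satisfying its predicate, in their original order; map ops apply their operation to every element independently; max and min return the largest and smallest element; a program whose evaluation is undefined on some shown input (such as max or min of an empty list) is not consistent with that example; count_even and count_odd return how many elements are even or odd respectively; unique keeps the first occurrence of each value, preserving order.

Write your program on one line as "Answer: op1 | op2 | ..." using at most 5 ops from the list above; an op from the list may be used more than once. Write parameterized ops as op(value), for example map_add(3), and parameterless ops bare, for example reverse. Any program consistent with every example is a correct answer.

map_mul(-5) | map_neg | filter_gt(7) | len

Check, running the answer program on each example:
  [33, 27, -2, -11, 33, -26, -38, -38, -25, 32] -> [-165, -135, 10, 55, -165, 130, 190, 190, 125, -160] -> [165, 135, -10, -55, 165, -130, -190, -190, -125, 160] -> [165, 135, 165, 160] -> 4
  [-34, 11, -36] -> [170, -55, 180] -> [-170, 55, -180] -> [55] -> 1
  [-17, 8, 46] -> [85, -40, -230] -> [-85, 40, 230] -> [40, 230] -> 2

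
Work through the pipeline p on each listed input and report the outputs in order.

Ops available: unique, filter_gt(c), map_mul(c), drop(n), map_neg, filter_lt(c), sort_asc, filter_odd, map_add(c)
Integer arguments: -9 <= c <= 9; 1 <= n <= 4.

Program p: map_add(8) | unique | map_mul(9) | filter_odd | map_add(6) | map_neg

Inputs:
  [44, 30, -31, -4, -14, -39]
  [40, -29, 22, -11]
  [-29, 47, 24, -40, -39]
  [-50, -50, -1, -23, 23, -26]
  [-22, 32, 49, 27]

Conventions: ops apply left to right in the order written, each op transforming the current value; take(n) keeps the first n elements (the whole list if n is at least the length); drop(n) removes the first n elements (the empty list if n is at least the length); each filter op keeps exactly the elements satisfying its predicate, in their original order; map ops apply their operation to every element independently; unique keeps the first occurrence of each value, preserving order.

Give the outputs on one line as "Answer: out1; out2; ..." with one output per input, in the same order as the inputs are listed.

Execution, op by op:
  [44, 30, -31, -4, -14, -39] -> [52, 38, -23, 4, -6, -31] -> [52, 38, -23, 4, -6, -31] -> [468, 342, -207, 36, -54, -279] -> [-207, -279] -> [-201, -273] -> [201, 273]
  [40, -29, 22, -11] -> [48, -21, 30, -3] -> [48, -21, 30, -3] -> [432, -189, 270, -27] -> [-189, -27] -> [-183, -21] -> [183, 21]
  [-29, 47, 24, -40, -39] -> [-21, 55, 32, -32, -31] -> [-21, 55, 32, -32, -31] -> [-189, 495, 288, -288, -279] -> [-189, 495, -279] -> [-183, 501, -273] -> [183, -501, 273]
  [-50, -50, -1, -23, 23, -26] -> [-42, -42, 7, -15, 31, -18] -> [-42, 7, -15, 31, -18] -> [-378, 63, -135, 279, -162] -> [63, -135, 279] -> [69, -129, 285] -> [-69, 129, -285]
  [-22, 32, 49, 27] -> [-14, 40, 57, 35] -> [-14, 40, 57, 35] -> [-126, 360, 513, 315] -> [513, 315] -> [519, 321] -> [-519, -321]

[201, 273]; [183, 21]; [183, -501, 273]; [-69, 129, -285]; [-519, -321]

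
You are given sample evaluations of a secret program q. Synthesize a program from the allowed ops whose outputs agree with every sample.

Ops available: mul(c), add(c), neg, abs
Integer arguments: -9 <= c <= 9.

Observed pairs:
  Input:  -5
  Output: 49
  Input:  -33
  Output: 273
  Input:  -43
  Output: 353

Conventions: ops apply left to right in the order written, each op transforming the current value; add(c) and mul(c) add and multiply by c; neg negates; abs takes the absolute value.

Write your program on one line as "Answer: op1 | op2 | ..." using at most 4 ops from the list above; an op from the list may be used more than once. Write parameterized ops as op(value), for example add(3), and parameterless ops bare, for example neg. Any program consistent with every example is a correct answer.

mul(8) | add(-9) | abs

Check, running the answer program on each example:
  -5 -> -40 -> -49 -> 49
  -33 -> -264 -> -273 -> 273
  -43 -> -344 -> -353 -> 353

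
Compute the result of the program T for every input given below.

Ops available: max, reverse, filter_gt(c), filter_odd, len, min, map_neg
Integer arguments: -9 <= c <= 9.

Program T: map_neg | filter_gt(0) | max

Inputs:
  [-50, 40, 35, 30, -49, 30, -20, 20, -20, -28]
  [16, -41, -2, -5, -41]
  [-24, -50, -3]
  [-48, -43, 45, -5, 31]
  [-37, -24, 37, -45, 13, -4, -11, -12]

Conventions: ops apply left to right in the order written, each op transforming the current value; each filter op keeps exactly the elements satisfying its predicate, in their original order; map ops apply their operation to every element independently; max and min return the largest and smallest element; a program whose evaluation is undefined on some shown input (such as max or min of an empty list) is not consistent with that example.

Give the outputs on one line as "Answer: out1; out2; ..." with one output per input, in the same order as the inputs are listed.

50; 41; 50; 48; 45

Execution, op by op:
  [-50, 40, 35, 30, -49, 30, -20, 20, -20, -28] -> [50, -40, -35, -30, 49, -30, 20, -20, 20, 28] -> [50, 49, 20, 20, 28] -> 50
  [16, -41, -2, -5, -41] -> [-16, 41, 2, 5, 41] -> [41, 2, 5, 41] -> 41
  [-24, -50, -3] -> [24, 50, 3] -> [24, 50, 3] -> 50
  [-48, -43, 45, -5, 31] -> [48, 43, -45, 5, -31] -> [48, 43, 5] -> 48
  [-37, -24, 37, -45, 13, -4, -11, -12] -> [37, 24, -37, 45, -13, 4, 11, 12] -> [37, 24, 45, 4, 11, 12] -> 45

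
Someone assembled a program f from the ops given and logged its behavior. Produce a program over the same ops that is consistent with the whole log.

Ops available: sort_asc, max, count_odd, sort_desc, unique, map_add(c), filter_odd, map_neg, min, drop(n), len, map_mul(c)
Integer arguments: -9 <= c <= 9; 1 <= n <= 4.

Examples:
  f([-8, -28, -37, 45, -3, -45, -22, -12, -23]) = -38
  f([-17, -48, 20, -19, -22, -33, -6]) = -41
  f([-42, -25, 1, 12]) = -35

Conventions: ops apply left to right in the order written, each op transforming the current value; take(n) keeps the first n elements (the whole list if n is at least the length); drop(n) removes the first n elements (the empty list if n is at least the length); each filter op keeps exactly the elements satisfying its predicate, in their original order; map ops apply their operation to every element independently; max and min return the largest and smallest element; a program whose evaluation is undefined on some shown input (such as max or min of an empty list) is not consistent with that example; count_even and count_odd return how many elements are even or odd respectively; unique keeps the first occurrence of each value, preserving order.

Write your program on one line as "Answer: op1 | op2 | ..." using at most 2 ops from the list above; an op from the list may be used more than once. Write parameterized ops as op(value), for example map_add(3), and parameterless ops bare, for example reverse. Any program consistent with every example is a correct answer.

map_add(7) | min

Check, running the answer program on each example:
  [-8, -28, -37, 45, -3, -45, -22, -12, -23] -> [-1, -21, -30, 52, 4, -38, -15, -5, -16] -> -38
  [-17, -48, 20, -19, -22, -33, -6] -> [-10, -41, 27, -12, -15, -26, 1] -> -41
  [-42, -25, 1, 12] -> [-35, -18, 8, 19] -> -35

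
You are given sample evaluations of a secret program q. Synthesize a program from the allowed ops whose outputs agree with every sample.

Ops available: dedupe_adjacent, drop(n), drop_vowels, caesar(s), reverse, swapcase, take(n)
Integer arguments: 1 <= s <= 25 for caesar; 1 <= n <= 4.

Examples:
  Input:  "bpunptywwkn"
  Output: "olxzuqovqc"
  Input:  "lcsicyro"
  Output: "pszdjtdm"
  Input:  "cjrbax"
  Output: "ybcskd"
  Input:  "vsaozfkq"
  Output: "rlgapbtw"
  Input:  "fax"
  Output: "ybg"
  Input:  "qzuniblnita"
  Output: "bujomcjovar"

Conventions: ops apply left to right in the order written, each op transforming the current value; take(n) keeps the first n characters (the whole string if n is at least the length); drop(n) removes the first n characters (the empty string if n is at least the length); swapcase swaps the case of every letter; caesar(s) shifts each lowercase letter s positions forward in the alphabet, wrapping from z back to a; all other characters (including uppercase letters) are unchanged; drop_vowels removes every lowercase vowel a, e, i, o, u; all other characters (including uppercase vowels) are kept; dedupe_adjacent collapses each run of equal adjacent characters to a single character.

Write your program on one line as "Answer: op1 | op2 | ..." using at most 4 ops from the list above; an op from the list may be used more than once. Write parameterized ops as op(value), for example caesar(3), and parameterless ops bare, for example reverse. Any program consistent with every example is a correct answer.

reverse | dedupe_adjacent | caesar(1)

Check, running the answer program on each example:
  "bpunptywwkn" -> "nkwwytpnupb" -> "nkwytpnupb" -> "olxzuqovqc"
  "lcsicyro" -> "oryciscl" -> "oryciscl" -> "pszdjtdm"
  "cjrbax" -> "xabrjc" -> "xabrjc" -> "ybcskd"
  "vsaozfkq" -> "qkfzoasv" -> "qkfzoasv" -> "rlgapbtw"
  "fax" -> "xaf" -> "xaf" -> "ybg"
  "qzuniblnita" -> "atinlbinuzq" -> "atinlbinuzq" -> "bujomcjovar"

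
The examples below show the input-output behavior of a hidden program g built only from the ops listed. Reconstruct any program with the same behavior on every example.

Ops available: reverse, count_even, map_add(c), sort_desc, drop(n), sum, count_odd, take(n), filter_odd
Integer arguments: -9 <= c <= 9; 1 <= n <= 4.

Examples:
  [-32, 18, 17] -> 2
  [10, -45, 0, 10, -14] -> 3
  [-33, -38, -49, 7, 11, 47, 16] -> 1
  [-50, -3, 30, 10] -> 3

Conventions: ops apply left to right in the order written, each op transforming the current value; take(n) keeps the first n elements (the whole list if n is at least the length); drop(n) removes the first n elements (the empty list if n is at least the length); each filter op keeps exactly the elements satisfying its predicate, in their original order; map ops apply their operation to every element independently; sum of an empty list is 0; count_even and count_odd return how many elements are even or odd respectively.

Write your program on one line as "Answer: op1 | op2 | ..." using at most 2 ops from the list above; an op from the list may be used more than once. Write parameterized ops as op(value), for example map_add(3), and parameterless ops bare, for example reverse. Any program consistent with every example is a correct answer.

take(4) | count_even

Check, running the answer program on each example:
  [-32, 18, 17] -> [-32, 18, 17] -> 2
  [10, -45, 0, 10, -14] -> [10, -45, 0, 10] -> 3
  [-33, -38, -49, 7, 11, 47, 16] -> [-33, -38, -49, 7] -> 1
  [-50, -3, 30, 10] -> [-50, -3, 30, 10] -> 3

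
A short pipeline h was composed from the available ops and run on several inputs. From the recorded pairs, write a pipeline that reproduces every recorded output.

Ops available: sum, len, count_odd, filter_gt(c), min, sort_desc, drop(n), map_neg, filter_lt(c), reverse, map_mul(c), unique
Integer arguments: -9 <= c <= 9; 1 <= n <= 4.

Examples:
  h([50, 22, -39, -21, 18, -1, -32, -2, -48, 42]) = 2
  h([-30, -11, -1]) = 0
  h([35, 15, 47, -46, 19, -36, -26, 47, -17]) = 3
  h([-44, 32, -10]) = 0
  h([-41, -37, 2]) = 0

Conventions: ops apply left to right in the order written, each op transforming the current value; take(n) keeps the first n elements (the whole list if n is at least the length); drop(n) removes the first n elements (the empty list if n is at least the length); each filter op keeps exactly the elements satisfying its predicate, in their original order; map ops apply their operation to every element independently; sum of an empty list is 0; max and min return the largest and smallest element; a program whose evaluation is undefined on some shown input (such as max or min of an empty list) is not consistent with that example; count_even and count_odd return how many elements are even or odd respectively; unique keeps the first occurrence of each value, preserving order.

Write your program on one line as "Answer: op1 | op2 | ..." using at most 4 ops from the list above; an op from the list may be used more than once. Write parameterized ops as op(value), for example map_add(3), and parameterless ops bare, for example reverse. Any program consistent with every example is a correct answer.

drop(2) | filter_gt(8) | sort_desc | len

Check, running the answer program on each example:
  [50, 22, -39, -21, 18, -1, -32, -2, -48, 42] -> [-39, -21, 18, -1, -32, -2, -48, 42] -> [18, 42] -> [42, 18] -> 2
  [-30, -11, -1] -> [-1] -> [] -> [] -> 0
  [35, 15, 47, -46, 19, -36, -26, 47, -17] -> [47, -46, 19, -36, -26, 47, -17] -> [47, 19, 47] -> [47, 47, 19] -> 3
  [-44, 32, -10] -> [-10] -> [] -> [] -> 0
  [-41, -37, 2] -> [2] -> [] -> [] -> 0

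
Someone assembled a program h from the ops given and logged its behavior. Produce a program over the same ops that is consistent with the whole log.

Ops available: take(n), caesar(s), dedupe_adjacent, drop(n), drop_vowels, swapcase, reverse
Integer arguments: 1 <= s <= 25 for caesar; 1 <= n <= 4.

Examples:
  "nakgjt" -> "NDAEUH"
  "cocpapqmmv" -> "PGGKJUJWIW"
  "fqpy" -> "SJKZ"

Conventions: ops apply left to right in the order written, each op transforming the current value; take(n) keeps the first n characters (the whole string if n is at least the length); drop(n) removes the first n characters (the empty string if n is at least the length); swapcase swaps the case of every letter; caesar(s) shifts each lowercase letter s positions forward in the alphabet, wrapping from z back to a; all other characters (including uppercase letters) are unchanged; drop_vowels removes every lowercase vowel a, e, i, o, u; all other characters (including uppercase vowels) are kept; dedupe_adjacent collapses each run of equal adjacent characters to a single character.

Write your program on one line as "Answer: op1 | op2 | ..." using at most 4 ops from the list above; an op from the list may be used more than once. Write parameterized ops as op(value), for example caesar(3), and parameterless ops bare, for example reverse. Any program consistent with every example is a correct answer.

caesar(20) | swapcase | reverse

Check, running the answer program on each example:
  "nakgjt" -> "hueadn" -> "HUEADN" -> "NDAEUH"
  "cocpapqmmv" -> "wiwjujkggp" -> "WIWJUJKGGP" -> "PGGKJUJWIW"
  "fqpy" -> "zkjs" -> "ZKJS" -> "SJKZ"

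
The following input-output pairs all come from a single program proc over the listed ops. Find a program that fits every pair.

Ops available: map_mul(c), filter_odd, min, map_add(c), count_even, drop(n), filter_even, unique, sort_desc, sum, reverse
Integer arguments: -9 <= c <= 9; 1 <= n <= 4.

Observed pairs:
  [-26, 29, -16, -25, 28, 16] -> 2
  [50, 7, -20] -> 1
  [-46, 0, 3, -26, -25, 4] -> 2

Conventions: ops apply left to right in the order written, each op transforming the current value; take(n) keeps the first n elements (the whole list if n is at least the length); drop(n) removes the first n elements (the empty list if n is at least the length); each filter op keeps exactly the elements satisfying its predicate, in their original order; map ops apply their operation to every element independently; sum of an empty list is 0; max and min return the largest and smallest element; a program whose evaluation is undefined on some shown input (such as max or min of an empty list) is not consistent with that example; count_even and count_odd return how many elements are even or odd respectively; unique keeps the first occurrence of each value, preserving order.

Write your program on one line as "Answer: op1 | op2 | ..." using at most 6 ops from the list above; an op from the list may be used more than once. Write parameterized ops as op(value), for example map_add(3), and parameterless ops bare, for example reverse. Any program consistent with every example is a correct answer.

sort_desc | map_mul(-3) | map_add(-4) | map_add(-1) | filter_even | count_even

Check, running the answer program on each example:
  [-26, 29, -16, -25, 28, 16] -> [29, 28, 16, -16, -25, -26] -> [-87, -84, -48, 48, 75, 78] -> [-91, -88, -52, 44, 71, 74] -> [-92, -89, -53, 43, 70, 73] -> [-92, 70] -> 2
  [50, 7, -20] -> [50, 7, -20] -> [-150, -21, 60] -> [-154, -25, 56] -> [-155, -26, 55] -> [-26] -> 1
  [-46, 0, 3, -26, -25, 4] -> [4, 3, 0, -25, -26, -46] -> [-12, -9, 0, 75, 78, 138] -> [-16, -13, -4, 71, 74, 134] -> [-17, -14, -5, 70, 73, 133] -> [-14, 70] -> 2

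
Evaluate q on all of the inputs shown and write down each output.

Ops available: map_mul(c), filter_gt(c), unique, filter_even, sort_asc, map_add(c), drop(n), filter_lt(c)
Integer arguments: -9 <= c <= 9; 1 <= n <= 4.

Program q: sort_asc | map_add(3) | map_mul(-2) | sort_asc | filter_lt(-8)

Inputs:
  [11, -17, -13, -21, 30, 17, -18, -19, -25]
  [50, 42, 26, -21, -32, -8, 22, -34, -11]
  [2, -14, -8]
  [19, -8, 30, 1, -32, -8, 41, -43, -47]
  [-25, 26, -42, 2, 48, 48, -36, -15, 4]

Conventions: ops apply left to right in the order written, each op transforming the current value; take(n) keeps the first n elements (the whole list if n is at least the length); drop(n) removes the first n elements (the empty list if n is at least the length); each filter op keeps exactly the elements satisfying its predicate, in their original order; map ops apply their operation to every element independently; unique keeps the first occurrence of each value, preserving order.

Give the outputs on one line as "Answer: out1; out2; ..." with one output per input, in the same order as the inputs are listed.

Execution, op by op:
  [11, -17, -13, -21, 30, 17, -18, -19, -25] -> [-25, -21, -19, -18, -17, -13, 11, 17, 30] -> [-22, -18, -16, -15, -14, -10, 14, 20, 33] -> [44, 36, 32, 30, 28, 20, -28, -40, -66] -> [-66, -40, -28, 20, 28, 30, 32, 36, 44] -> [-66, -40, -28]
  [50, 42, 26, -21, -32, -8, 22, -34, -11] -> [-34, -32, -21, -11, -8, 22, 26, 42, 50] -> [-31, -29, -18, -8, -5, 25, 29, 45, 53] -> [62, 58, 36, 16, 10, -50, -58, -90, -106] -> [-106, -90, -58, -50, 10, 16, 36, 58, 62] -> [-106, -90, -58, -50]
  [2, -14, -8] -> [-14, -8, 2] -> [-11, -5, 5] -> [22, 10, -10] -> [-10, 10, 22] -> [-10]
  [19, -8, 30, 1, -32, -8, 41, -43, -47] -> [-47, -43, -32, -8, -8, 1, 19, 30, 41] -> [-44, -40, -29, -5, -5, 4, 22, 33, 44] -> [88, 80, 58, 10, 10, -8, -44, -66, -88] -> [-88, -66, -44, -8, 10, 10, 58, 80, 88] -> [-88, -66, -44]
  [-25, 26, -42, 2, 48, 48, -36, -15, 4] -> [-42, -36, -25, -15, 2, 4, 26, 48, 48] -> [-39, -33, -22, -12, 5, 7, 29, 51, 51] -> [78, 66, 44, 24, -10, -14, -58, -102, -102] -> [-102, -102, -58, -14, -10, 24, 44, 66, 78] -> [-102, -102, -58, -14, -10]

[-66, -40, -28]; [-106, -90, -58, -50]; [-10]; [-88, -66, -44]; [-102, -102, -58, -14, -10]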